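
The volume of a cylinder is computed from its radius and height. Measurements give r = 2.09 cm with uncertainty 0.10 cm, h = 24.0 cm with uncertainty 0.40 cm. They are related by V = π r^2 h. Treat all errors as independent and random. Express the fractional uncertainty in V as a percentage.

Each factor contributes (exponent × relative error)² to (δV/V)²:
  (2·δr/r)² = (2×0.0478)² = 0.00916;  (1·δh/h)² = (1×0.0167)² = 0.000278
δV/V = √(0.00944) = 0.0971

9.71%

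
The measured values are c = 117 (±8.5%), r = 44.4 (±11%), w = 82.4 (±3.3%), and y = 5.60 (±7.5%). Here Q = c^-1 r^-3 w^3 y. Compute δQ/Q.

Q is a product of powers, so relative uncertainties combine in quadrature:
  (-1·δc/c)² = (-1×0.0850)² = 0.00723;  (-3·δr/r)² = (-3×0.110)² = 0.109;  (3·δw/w)² = (3×0.0330)² = 0.00980;  (1·δy/y)² = (1×0.0750)² = 0.00562
δQ/Q = √(0.132) = 0.363

0.363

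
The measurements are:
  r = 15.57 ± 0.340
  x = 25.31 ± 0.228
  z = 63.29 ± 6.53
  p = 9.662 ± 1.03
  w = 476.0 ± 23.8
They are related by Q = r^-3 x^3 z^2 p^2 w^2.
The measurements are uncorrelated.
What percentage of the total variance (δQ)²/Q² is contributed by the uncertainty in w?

(δQ/Q)² = (-3·δr/r)² + (3·δx/x)² + (2·δz/z)² + (2·δp/p)² + (2·δw/w)²
  r term: (-3×0.0218)² = 0.00429
  x term: (3×0.00901)² = 0.000730
  z term: (2×0.103)² = 0.0426
  p term: (2×0.107)² = 0.0455
  w term: (2×0.0500)² = 0.0100
Total = 0.103. Share from w = 0.0100/0.103 = 0.0970.

9.70%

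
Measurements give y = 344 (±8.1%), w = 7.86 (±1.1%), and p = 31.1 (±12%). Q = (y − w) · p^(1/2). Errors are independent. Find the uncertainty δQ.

192

Let u = y − w = 336. δu = √(δy² + δw²) = √(776 + 0.00748) = 27.9, so δu/u = 0.0829.
Q is then a monomial in u, p:
δQ/Q = √((δu/u)² + (½·δp/p)²) = √(0.00687 + 0.00360) = 0.102
Q = 1870, so δQ = 0.102 × 1870 = 192.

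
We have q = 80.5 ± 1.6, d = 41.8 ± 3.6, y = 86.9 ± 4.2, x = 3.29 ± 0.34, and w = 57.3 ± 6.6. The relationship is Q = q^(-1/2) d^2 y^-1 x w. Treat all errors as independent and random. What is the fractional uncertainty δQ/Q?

0.237

For a monomial Q ∝ q^(-1/2), d^2, y^-1, x, w, fractional errors add in quadrature:
  (−½·δq/q)² = (-0.5×0.0199)² = 9.88e-05;  (2·δd/d)² = (2×0.0861)² = 0.0297;  (-1·δy/y)² = (-1×0.0483)² = 0.00234;  (1·δx/x)² = (1×0.103)² = 0.0107;  (1·δw/w)² = (1×0.115)² = 0.0133
δQ/Q = √(0.0561) = 0.237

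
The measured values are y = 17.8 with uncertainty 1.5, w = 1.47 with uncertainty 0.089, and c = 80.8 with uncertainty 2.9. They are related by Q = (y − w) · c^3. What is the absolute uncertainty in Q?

1.22e+06

Let u = y − w = 16.3. δu = √(δy² + δw²) = √(2.25 + 0.00792) = 1.50, so δu/u = 0.0920.
Q is then a monomial in u, c:
δQ/Q = √((δu/u)² + (3·δc/c)²) = √(0.00847 + 0.0116) = 0.142
Q = 8.61e+06, so δQ = 0.142 × 8.61e+06 = 1.22e+06.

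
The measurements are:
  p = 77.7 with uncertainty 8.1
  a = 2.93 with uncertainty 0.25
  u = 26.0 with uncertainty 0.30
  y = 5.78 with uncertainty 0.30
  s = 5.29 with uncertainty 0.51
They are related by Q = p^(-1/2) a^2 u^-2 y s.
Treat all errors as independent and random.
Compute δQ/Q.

Relative error in a monomial: (δQ/Q)² = Σ (nᵢ · δxᵢ/xᵢ)².
  (−½·δp/p)² = (-0.5×0.104)² = 0.00272;  (2·δa/a)² = (2×0.0853)² = 0.0291;  (-2·δu/u)² = (-2×0.0115)² = 0.000533;  (1·δy/y)² = (1×0.0519)² = 0.00269;  (1·δs/s)² = (1×0.0964)² = 0.00929
δQ/Q = √(0.0444) = 0.211

0.211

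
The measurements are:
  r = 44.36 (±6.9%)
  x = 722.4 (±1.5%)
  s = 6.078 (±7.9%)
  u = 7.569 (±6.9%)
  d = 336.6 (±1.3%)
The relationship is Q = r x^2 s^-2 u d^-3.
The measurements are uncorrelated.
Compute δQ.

Each factor contributes (exponent × relative error)² to (δQ/Q)²:
  (1·δr/r)² = (1×0.0690)² = 0.00476;  (2·δx/x)² = (2×0.0150)² = 0.000900;  (-2·δs/s)² = (-2×0.0790)² = 0.0250;  (1·δu/u)² = (1×0.0690)² = 0.00476;  (-3·δd/d)² = (-3×0.0130)² = 0.00152
δQ/Q = √(0.0369) = 0.192
Q = 0.1244, so δQ = 0.192 × 0.1244 = 0.0239.

0.0239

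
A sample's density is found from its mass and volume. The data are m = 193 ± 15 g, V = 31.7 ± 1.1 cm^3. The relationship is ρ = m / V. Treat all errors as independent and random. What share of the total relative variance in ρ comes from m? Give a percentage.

83.4%

(δρ/ρ)² = (1·δm/m)² + (-1·δV/V)²
  m term: (1×0.0777)² = 0.00604
  V term: (-1×0.0347)² = 0.00120
Total = 0.00724. Share from m = 0.00604/0.00724 = 0.834.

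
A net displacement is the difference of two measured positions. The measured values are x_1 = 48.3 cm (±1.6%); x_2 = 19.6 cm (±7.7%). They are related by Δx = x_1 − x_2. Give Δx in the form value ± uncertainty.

28.7 ± 1.70 cm

Δx is a linear combination, so absolute uncertainties add in quadrature:
  (δx_1)² = 0.597;  (δx_2)² = 2.28
δΔx = √(2.87) = 1.70 cm
Δx = 28.7 cm.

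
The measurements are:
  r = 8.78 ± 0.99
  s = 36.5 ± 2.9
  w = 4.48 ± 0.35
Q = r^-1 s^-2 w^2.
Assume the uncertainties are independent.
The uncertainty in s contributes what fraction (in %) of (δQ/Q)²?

(δQ/Q)² = (-1·δr/r)² + (-2·δs/s)² + (2·δw/w)²
  r term: (-1×0.113)² = 0.0127
  s term: (-2×0.0795)² = 0.0253
  w term: (2×0.0781)² = 0.0244
Total = 0.0624. Share from s = 0.0253/0.0624 = 0.405.

40.5%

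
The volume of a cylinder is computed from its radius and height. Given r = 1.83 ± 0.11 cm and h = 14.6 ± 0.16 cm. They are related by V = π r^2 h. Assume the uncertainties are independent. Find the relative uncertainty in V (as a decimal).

For a monomial V ∝ r^2, h, fractional errors add in quadrature:
  (2·δr/r)² = (2×0.0601)² = 0.0145;  (1·δh/h)² = (1×0.0110)² = 0.000120
δV/V = √(0.0146) = 0.121

0.121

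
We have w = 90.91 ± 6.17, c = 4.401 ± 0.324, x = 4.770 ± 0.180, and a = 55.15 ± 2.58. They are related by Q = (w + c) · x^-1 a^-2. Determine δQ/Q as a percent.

Let u = w + c = 95.31. δu = √(δw² + δc²) = √(38.1 + 0.105) = 6.18, so δu/u = 0.0648.
Q is then a monomial in u, x, a:
δQ/Q = √((δu/u)² + (-1·δx/x)² + (-2·δa/a)²) = √(0.00420 + 0.00142 + 0.00875) = 0.120

12.0%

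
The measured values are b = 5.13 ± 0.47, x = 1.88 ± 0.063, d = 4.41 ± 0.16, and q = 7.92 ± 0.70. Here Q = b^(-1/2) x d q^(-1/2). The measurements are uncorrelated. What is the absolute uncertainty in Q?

Since Q is a product/quotient, work with relative uncertainties:
  (−½·δb/b)² = (-0.5×0.0916)² = 0.00210;  (1·δx/x)² = (1×0.0335)² = 0.00112;  (1·δd/d)² = (1×0.0363)² = 0.00132;  (−½·δq/q)² = (-0.5×0.0884)² = 0.00195
δQ/Q = √(0.00649) = 0.0806
Q = 1.30, so δQ = 0.0806 × 1.30 = 0.105.

0.105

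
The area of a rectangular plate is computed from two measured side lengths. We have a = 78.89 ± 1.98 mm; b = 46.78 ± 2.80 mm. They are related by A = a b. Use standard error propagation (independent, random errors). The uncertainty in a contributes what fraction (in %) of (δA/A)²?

(δA/A)² = (1·δa/a)² + (1·δb/b)²
  a term: (1×0.0251)² = 0.000630
  b term: (1×0.0599)² = 0.00358
Total = 0.00421. Share from a = 0.000630/0.00421 = 0.150.

15.0%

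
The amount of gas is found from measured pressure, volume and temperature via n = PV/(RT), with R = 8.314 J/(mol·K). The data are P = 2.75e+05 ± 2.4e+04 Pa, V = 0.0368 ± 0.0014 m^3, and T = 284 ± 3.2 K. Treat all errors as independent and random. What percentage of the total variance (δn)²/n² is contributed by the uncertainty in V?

15.7%

(δn/n)² = (1·δP/P)² + (1·δV/V)² + (-1·δT/T)²
  P term: (1×0.0873)² = 0.00762
  V term: (1×0.0380)² = 0.00145
  T term: (-1×0.0113)² = 0.000127
Total = 0.00919. Share from V = 0.00145/0.00919 = 0.157.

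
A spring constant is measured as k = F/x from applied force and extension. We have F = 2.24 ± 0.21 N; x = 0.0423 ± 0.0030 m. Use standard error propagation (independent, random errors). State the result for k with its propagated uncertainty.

For a monomial k ∝ F, x^-1, fractional errors add in quadrature:
  (1·δF/F)² = (1×0.0937)² = 0.00879;  (-1·δx/x)² = (-1×0.0709)² = 0.00503
δk/k = √(0.0138) = 0.118
k = 53.0 N/m, so δk = 0.118 × 53.0 = 6.23 N/m.

53.0 ± 6.23 N/m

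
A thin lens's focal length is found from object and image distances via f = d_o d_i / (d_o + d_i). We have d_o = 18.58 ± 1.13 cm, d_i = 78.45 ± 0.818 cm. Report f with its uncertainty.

∂f/∂d_o = (d_i/(d_o+d_i))² = 0.654;  ∂f/∂d_i = (d_o/(d_o+d_i))² = 0.0367
δf = √((∂f/∂d_o · δd_o)² + (∂f/∂d_i · δd_i)²) = √(0.546 + 0.000900) = 0.739 cm
f = 15.02 cm.

15.02 ± 0.739 cm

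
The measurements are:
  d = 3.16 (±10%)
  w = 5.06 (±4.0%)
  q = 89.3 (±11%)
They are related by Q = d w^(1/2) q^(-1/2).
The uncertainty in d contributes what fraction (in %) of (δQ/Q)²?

74.5%

(δQ/Q)² = (1·δd/d)² + (½·δw/w)² + (−½·δq/q)²
  d term: (1×0.100)² = 0.0100
  w term: (0.5×0.0400)² = 0.000400
  q term: (-0.5×0.110)² = 0.00303
Total = 0.0134. Share from d = 0.0100/0.0134 = 0.745.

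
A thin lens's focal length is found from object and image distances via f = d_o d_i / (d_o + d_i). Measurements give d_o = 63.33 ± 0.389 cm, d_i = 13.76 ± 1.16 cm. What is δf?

0.783 cm

∂f/∂d_o = (d_i/(d_o+d_i))² = 0.0319;  ∂f/∂d_i = (d_o/(d_o+d_i))² = 0.675
δf = √((∂f/∂d_o · δd_o)² + (∂f/∂d_i · δd_i)²) = √(0.000154 + 0.613) = 0.783 cm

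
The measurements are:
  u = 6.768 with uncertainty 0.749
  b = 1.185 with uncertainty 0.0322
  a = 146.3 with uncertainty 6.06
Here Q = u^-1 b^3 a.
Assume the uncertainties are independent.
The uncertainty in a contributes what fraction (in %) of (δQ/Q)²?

8.33%

(δQ/Q)² = (-1·δu/u)² + (3·δb/b)² + (1·δa/a)²
  u term: (-1×0.111)² = 0.0122
  b term: (3×0.0272)² = 0.00665
  a term: (1×0.0414)² = 0.00172
Total = 0.0206. Share from a = 0.00172/0.0206 = 0.0833.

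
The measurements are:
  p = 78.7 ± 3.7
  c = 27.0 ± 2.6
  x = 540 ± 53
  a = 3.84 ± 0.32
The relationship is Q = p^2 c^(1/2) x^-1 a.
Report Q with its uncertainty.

229 ± 38.1

Since Q is a product/quotient, work with relative uncertainties:
  (2·δp/p)² = (2×0.0470)² = 0.00884;  (½·δc/c)² = (0.5×0.0963)² = 0.00232;  (-1·δx/x)² = (-1×0.0981)² = 0.00963;  (1·δa/a)² = (1×0.0833)² = 0.00694
δQ/Q = √(0.0277) = 0.167
Q = 229, so δQ = 0.167 × 229 = 38.1.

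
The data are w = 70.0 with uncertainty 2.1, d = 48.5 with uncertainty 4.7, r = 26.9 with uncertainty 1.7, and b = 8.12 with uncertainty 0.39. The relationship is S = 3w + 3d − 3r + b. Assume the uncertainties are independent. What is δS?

16.3

Each term contributes (cᵢ δxᵢ)² to (δS)²:
  (3·δw)² = 39.7;  (3·δd)² = 199;  (3·δr)² = 26.0;  (δb)² = 0.152
δS = √(265) = 16.3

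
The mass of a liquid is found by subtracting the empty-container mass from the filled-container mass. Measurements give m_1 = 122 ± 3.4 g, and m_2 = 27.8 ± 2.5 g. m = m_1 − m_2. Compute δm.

Each term contributes (cᵢ δxᵢ)² to (δm)²:
  (δm_1)² = 11.6;  (δm_2)² = 6.25
δm = √(17.8) = 4.22 g

4.22 g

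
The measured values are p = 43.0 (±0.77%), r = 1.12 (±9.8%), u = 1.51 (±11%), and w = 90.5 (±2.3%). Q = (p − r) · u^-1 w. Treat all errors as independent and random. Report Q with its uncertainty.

2510 ± 283

Let h = p − r = 41.9. δh = √(δp² + δr²) = √(0.110 + 0.0120) = 0.349, so δh/h = 0.00833.
Q is then a monomial in h, u, w:
δQ/Q = √((δh/h)² + (-1·δu/u)² + (1·δw/w)²) = √(6.94e-05 + 0.0121 + 0.000529) = 0.113
Q = 2510, so δQ = 0.113 × 2510 = 283.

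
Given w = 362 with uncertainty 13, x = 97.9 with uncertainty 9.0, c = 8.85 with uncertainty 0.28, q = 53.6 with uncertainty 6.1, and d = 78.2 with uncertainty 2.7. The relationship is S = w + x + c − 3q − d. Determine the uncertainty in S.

Sums and differences: (δS)² = Σ (cᵢ δxᵢ)².
  (δw)² = 169;  (δx)² = 81.0;  (δc)² = 0.0784;  (3·δq)² = 335;  (δd)² = 7.29
δS = √(592) = 24.3

24.3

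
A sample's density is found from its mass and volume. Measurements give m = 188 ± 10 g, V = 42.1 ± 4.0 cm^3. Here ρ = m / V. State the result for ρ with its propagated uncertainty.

4.47 ± 0.486 g/cm^3

Products/powers → add relative errors in quadrature, weighted by exponent:
  (1·δm/m)² = (1×0.0532)² = 0.00283;  (-1·δV/V)² = (-1×0.0950)² = 0.00903
δρ/ρ = √(0.0119) = 0.109
ρ = 4.47 g/cm^3, so δρ = 0.109 × 4.47 = 0.486 g/cm^3.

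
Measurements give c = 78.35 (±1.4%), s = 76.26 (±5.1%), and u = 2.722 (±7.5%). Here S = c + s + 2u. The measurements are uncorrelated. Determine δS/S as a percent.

For a sum/difference, combine absolute errors in quadrature:
  (δc)² = 1.20;  (δs)² = 15.1;  (2·δu)² = 0.167
δS = √(16.5) = 4.06
S = 160.1, so δS/S = 4.06/160.1 = 0.0254.

2.54%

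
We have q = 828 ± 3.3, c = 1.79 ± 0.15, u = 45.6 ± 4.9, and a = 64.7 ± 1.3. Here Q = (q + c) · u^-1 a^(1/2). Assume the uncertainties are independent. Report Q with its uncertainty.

Let w = q + c = 830. δw = √(δq² + δc²) = √(10.9 + 0.0225) = 3.30, so δw/w = 0.00398.
Q is then a monomial in w, u, a:
δQ/Q = √((δw/w)² + (-1·δu/u)² + (½·δa/a)²) = √(1.58e-05 + 0.0115 + 0.000101) = 0.108
Q = 146, so δQ = 0.108 × 146 = 15.8.

146 ± 15.8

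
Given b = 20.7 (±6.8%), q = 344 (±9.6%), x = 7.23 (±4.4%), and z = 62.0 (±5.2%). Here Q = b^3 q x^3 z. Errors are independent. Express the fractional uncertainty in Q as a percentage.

26.6%

For a monomial Q ∝ b^3, q, x^3, z, fractional errors add in quadrature:
  (3·δb/b)² = (3×0.0680)² = 0.0416;  (1·δq/q)² = (1×0.0960)² = 0.00922;  (3·δx/x)² = (3×0.0440)² = 0.0174;  (1·δz/z)² = (1×0.0520)² = 0.00270
δQ/Q = √(0.0710) = 0.266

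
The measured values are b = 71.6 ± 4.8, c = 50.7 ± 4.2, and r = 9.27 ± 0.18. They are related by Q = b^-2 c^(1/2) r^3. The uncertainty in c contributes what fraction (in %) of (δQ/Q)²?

7.43%

(δQ/Q)² = (-2·δb/b)² + (½·δc/c)² + (3·δr/r)²
  b term: (-2×0.0670)² = 0.0180
  c term: (0.5×0.0828)² = 0.00172
  r term: (3×0.0194)² = 0.00339
Total = 0.0231. Share from c = 0.00172/0.0231 = 0.0743.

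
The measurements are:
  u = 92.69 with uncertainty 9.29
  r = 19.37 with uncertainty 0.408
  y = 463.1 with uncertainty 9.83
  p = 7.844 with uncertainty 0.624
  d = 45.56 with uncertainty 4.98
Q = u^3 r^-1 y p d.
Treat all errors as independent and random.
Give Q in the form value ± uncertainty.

Each factor contributes (exponent × relative error)² to (δQ/Q)²:
  (3·δu/u)² = (3×0.100)² = 0.0904;  (-1·δr/r)² = (-1×0.0211)² = 0.000444;  (1·δy/y)² = (1×0.0212)² = 0.000451;  (1·δp/p)² = (1×0.0796)² = 0.00633;  (1·δd/d)² = (1×0.109)² = 0.0119
δQ/Q = √(0.110) = 0.331
Q = 6.804e+09, so δQ = 0.331 × 6.804e+09 = 2.25e+09.

(6.804 ± 2.25) × 10^9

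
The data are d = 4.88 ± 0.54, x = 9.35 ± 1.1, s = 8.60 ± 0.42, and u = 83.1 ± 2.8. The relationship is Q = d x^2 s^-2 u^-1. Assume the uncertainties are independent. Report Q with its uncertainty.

Products/powers → add relative errors in quadrature, weighted by exponent:
  (1·δd/d)² = (1×0.111)² = 0.0122;  (2·δx/x)² = (2×0.118)² = 0.0554;  (-2·δs/s)² = (-2×0.0488)² = 0.00954;  (-1·δu/u)² = (-1×0.0337)² = 0.00114
δQ/Q = √(0.0783) = 0.280
Q = 0.0694, so δQ = 0.280 × 0.0694 = 0.0194.

0.0694 ± 0.0194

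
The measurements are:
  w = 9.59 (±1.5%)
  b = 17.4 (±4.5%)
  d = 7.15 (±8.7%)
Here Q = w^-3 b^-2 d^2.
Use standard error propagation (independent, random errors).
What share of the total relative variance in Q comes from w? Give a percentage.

(δQ/Q)² = (-3·δw/w)² + (-2·δb/b)² + (2·δd/d)²
  w term: (-3×0.0150)² = 0.00203
  b term: (-2×0.0450)² = 0.00810
  d term: (2×0.0870)² = 0.0303
Total = 0.0404. Share from w = 0.00203/0.0404 = 0.0501.

5.01%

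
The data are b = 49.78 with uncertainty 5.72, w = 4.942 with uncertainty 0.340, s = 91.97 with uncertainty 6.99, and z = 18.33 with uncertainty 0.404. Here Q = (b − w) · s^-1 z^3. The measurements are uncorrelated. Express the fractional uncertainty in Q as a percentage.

16.3%

Let u = b − w = 44.84. δu = √(δb² + δw²) = √(32.7 + 0.116) = 5.73, so δu/u = 0.128.
Q is then a monomial in u, s, z:
δQ/Q = √((δu/u)² + (-1·δs/s)² + (3·δz/z)²) = √(0.0163 + 0.00578 + 0.00437) = 0.163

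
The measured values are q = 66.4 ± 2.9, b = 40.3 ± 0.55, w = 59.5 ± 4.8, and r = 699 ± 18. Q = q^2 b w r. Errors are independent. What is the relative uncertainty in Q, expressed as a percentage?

Q is a product of powers, so relative uncertainties combine in quadrature:
  (2·δq/q)² = (2×0.0437)² = 0.00763;  (1·δb/b)² = (1×0.0136)² = 0.000186;  (1·δw/w)² = (1×0.0807)² = 0.00651;  (1·δr/r)² = (1×0.0258)² = 0.000663
δQ/Q = √(0.0150) = 0.122

12.2%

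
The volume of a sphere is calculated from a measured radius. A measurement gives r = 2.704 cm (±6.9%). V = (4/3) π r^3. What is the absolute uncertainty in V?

Relative error in a monomial: (δV/V)² = Σ (nᵢ · δxᵢ/xᵢ)².
  (3·δr/r)² = (3×0.0690)² = 0.0428
δV/V = √(0.0428) = 0.207
V = 82.81 cm^3, so δV = 0.207 × 82.81 = 17.1 cm^3.

17.1 cm^3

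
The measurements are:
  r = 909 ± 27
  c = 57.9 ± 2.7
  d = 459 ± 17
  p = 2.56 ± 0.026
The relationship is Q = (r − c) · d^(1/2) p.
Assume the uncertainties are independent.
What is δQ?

1790

Let u = r − c = 851. δu = √(δr² + δc²) = √(729 + 7.29) = 27.1, so δu/u = 0.0319.
Q is then a monomial in u, d, p:
δQ/Q = √((δu/u)² + (½·δd/d)² + (1·δp/p)²) = √(0.00102 + 0.000343 + 0.000103) = 0.0382
Q = 46700, so δQ = 0.0382 × 46700 = 1790.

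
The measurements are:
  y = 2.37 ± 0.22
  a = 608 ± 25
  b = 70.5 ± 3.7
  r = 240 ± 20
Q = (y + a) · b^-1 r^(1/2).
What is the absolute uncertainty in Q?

Let u = y + a = 610. δu = √(δy² + δa²) = √(0.0484 + 625) = 25.0, so δu/u = 0.0410.
Q is then a monomial in u, b, r:
δQ/Q = √((δu/u)² + (-1·δb/b)² + (½·δr/r)²) = √(0.00168 + 0.00275 + 0.00174) = 0.0785
Q = 134, so δQ = 0.0785 × 134 = 10.5.

10.5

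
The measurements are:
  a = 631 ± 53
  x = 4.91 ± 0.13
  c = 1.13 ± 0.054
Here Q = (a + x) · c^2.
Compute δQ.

Let u = a + x = 636. δu = √(δa² + δx²) = √(2810 + 0.0169) = 53.0, so δu/u = 0.0833.
Q is then a monomial in u, c:
δQ/Q = √((δu/u)² + (2·δc/c)²) = √(0.00695 + 0.00913) = 0.127
Q = 812, so δQ = 0.127 × 812 = 103.

103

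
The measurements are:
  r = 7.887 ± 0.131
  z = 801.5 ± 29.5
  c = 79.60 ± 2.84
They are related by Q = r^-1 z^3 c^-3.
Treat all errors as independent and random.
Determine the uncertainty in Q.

20.0

Products/powers → add relative errors in quadrature, weighted by exponent:
  (-1·δr/r)² = (-1×0.0166)² = 0.000276;  (3·δz/z)² = (3×0.0368)² = 0.0122;  (-3·δc/c)² = (-3×0.0357)² = 0.0115
δQ/Q = √(0.0239) = 0.155
Q = 129.4, so δQ = 0.155 × 129.4 = 20.0.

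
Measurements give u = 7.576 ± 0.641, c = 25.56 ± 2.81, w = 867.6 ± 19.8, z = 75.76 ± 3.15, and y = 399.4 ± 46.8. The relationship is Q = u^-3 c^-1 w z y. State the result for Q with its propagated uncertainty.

Each factor contributes (exponent × relative error)² to (δQ/Q)²:
  (-3·δu/u)² = (-3×0.0846)² = 0.0644;  (-1·δc/c)² = (-1×0.110)² = 0.0121;  (1·δw/w)² = (1×0.0228)² = 0.000521;  (1·δz/z)² = (1×0.0416)² = 0.00173;  (1·δy/y)² = (1×0.117)² = 0.0137
δQ/Q = √(0.0925) = 0.304
Q = 2362, so δQ = 0.304 × 2362 = 718.

2362 ± 718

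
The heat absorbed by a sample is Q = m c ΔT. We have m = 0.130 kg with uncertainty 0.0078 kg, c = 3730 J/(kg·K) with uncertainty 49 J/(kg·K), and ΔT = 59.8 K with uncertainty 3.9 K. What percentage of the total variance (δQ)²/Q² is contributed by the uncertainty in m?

44.9%

(δQ/Q)² = (1·δm/m)² + (1·δc/c)² + (1·δΔT/ΔT)²
  m term: (1×0.0600)² = 0.00360
  c term: (1×0.0131)² = 0.000173
  ΔT term: (1×0.0652)² = 0.00425
Total = 0.00803. Share from m = 0.00360/0.00803 = 0.449.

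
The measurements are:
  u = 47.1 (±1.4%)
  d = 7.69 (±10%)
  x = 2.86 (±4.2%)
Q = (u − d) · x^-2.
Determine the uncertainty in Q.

0.423

Let w = u − d = 39.4. δw = √(δu² + δd²) = √(0.435 + 0.591) = 1.01, so δw/w = 0.0257.
Q is then a monomial in w, x:
δQ/Q = √((δw/w)² + (-2·δx/x)²) = √(0.000661 + 0.00706) = 0.0878
Q = 4.82, so δQ = 0.0878 × 4.82 = 0.423.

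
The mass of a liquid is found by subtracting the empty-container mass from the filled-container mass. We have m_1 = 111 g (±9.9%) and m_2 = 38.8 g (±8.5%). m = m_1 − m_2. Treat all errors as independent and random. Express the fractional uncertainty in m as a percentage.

For a sum/difference, combine absolute errors in quadrature:
  (δm_1)² = 121;  (δm_2)² = 10.9
δm = √(132) = 11.5 g
m = 72.2 g, so δm/m = 11.5/72.2 = 0.159.

15.9%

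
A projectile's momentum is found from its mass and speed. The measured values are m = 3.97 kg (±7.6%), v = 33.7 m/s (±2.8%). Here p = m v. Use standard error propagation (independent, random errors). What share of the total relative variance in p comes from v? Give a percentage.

12.0%

(δp/p)² = (1·δm/m)² + (1·δv/v)²
  m term: (1×0.0760)² = 0.00578
  v term: (1×0.0280)² = 0.000784
Total = 0.00656. Share from v = 0.000784/0.00656 = 0.120.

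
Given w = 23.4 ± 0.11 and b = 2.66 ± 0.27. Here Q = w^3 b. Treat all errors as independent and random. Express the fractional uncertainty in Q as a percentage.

Q is a product of powers, so relative uncertainties combine in quadrature:
  (3·δw/w)² = (3×0.00470)² = 0.000199;  (1·δb/b)² = (1×0.102)² = 0.0103
δQ/Q = √(0.0105) = 0.102

10.2%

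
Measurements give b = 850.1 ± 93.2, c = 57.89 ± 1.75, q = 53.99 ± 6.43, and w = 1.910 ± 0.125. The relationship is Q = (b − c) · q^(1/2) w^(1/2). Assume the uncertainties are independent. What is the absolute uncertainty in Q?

1090

Let u = b − c = 792.2. δu = √(δb² + δc²) = √(8690 + 3.06) = 93.2, so δu/u = 0.118.
Q is then a monomial in u, q, w:
δQ/Q = √((δu/u)² + (½·δq/q)² + (½·δw/w)²) = √(0.0138 + 0.00355 + 0.00107) = 0.136
Q = 8045, so δQ = 0.136 × 8045 = 1090.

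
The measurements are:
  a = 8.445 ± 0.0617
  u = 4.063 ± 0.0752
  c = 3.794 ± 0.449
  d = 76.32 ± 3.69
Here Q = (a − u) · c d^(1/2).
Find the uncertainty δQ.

Let w = a − u = 4.382. δw = √(δa² + δu²) = √(0.00381 + 0.00566) = 0.0973, so δw/w = 0.0222.
Q is then a monomial in w, c, d:
δQ/Q = √((δw/w)² + (1·δc/c)² + (½·δd/d)²) = √(0.000493 + 0.0140 + 0.000584) = 0.123
Q = 145.2, so δQ = 0.123 × 145.2 = 17.8.

17.8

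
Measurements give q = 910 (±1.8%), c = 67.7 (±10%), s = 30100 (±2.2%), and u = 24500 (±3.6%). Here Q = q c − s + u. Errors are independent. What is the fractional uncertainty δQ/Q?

0.113

Let p = q·c = 61600. δp/p = √((1·δq/q)² + (1·δc/c)²) = √(0.000324 + 0.0100) = 0.102, so δp = 6260.
Q = p − s + u: δQ = √(δp² + δs² + δu²) = √(3.92e+07 + 4.39e+05 + 7.78e+05) = 6360
Q = 56000, so δQ/Q = 6360/56000 = 0.113.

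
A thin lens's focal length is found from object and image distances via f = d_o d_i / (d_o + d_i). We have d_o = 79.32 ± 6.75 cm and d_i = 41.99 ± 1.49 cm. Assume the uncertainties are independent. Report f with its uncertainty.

27.46 ± 1.03 cm

∂f/∂d_o = (d_i/(d_o+d_i))² = 0.120;  ∂f/∂d_i = (d_o/(d_o+d_i))² = 0.428
δf = √((∂f/∂d_o · δd_o)² + (∂f/∂d_i · δd_i)²) = √(0.654 + 0.406) = 1.03 cm
f = 27.46 cm.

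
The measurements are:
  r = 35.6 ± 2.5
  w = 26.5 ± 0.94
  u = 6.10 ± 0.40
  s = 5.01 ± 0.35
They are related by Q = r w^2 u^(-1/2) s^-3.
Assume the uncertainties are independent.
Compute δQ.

Products/powers → add relative errors in quadrature, weighted by exponent:
  (1·δr/r)² = (1×0.0702)² = 0.00493;  (2·δw/w)² = (2×0.0355)² = 0.00503;  (−½·δu/u)² = (-0.5×0.0656)² = 0.00107;  (-3·δs/s)² = (-3×0.0699)² = 0.0439
δQ/Q = √(0.0550) = 0.234
Q = 80.5, so δQ = 0.234 × 80.5 = 18.9.

18.9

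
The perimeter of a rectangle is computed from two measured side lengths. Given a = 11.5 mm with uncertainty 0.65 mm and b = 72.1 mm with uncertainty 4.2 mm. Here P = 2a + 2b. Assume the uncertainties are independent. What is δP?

Sums and differences: (δP)² = Σ (cᵢ δxᵢ)².
  (2·δa)² = 1.69;  (2·δb)² = 70.6
δP = √(72.2) = 8.50 mm

8.50 mm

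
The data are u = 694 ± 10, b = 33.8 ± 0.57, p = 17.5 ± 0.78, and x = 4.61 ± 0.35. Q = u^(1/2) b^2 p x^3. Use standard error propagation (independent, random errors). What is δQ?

Each factor contributes (exponent × relative error)² to (δQ/Q)²:
  (½·δu/u)² = (0.5×0.0144)² = 5.19e-05;  (2·δb/b)² = (2×0.0169)² = 0.00114;  (1·δp/p)² = (1×0.0446)² = 0.00199;  (3·δx/x)² = (3×0.0759)² = 0.0519
δQ/Q = √(0.0551) = 0.235
Q = 5.16e+07, so δQ = 0.235 × 5.16e+07 = 1.21e+07.

1.21e+07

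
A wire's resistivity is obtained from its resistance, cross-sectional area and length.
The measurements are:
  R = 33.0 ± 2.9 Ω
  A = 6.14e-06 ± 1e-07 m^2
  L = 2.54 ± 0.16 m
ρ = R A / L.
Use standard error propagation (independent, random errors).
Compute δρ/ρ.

ρ is a product of powers, so relative uncertainties combine in quadrature:
  (1·δR/R)² = (1×0.0879)² = 0.00772;  (1·δA/A)² = (1×0.0163)² = 0.000265;  (-1·δL/L)² = (-1×0.0630)² = 0.00397
δρ/ρ = √(0.0120) = 0.109

0.109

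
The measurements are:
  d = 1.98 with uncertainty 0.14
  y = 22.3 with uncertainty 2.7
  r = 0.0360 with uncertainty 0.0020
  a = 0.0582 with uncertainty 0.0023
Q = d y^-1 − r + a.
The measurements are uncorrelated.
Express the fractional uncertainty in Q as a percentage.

11.5%

Let p = d·y^-1 = 0.0888. δp/p = √((1·δd/d)² + (-1·δy/y)²) = √(0.00500 + 0.0147) = 0.140, so δp = 0.0124.
Q = p − r + a: δQ = √(δp² + δr² + δa²) = √(0.000155 + 4e-06 + 5.29e-06) = 0.0128
Q = 0.111, so δQ/Q = 0.0128/0.111 = 0.115.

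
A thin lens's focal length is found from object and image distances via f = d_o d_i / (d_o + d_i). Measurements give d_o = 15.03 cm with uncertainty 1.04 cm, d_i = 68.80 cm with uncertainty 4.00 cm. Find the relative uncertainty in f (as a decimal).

0.0577

∂f/∂d_o = (d_i/(d_o+d_i))² = 0.674;  ∂f/∂d_i = (d_o/(d_o+d_i))² = 0.0321
δf = √((∂f/∂d_o · δd_o)² + (∂f/∂d_i · δd_i)²) = √(0.491 + 0.0165) = 0.712 cm
f = 12.34 cm, so δf/f = 0.712/12.34 = 0.0577.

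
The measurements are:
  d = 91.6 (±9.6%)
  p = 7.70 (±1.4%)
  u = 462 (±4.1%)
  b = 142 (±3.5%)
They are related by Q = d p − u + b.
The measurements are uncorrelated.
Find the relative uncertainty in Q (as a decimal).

0.185

Let w = d·p = 705. δw/w = √((1·δd/d)² + (1·δp/p)²) = √(0.00922 + 0.000196) = 0.0970, so δw = 68.4.
Q = w − u + b: δQ = √(δw² + δu² + δb²) = √(4680 + 359 + 24.7) = 71.2
Q = 385, so δQ/Q = 71.2/385 = 0.185.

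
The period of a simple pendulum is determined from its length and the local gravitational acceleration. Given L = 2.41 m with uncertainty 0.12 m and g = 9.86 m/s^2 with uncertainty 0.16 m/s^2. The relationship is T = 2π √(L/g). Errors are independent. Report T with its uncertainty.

Products/powers → add relative errors in quadrature, weighted by exponent:
  (½·δL/L)² = (0.5×0.0498)² = 0.000620;  (−½·δg/g)² = (-0.5×0.0162)² = 6.58e-05
δT/T = √(0.000686) = 0.0262
T = 3.11 s, so δT = 0.0262 × 3.11 = 0.0813 s.

3.11 ± 0.0813 s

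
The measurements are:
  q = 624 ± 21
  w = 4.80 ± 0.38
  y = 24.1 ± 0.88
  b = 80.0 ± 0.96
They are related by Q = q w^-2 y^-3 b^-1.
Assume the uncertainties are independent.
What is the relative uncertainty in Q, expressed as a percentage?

Products/powers → add relative errors in quadrature, weighted by exponent:
  (1·δq/q)² = (1×0.0337)² = 0.00113;  (-2·δw/w)² = (-2×0.0792)² = 0.0251;  (-3·δy/y)² = (-3×0.0365)² = 0.0120;  (-1·δb/b)² = (-1×0.0120)² = 0.000144
δQ/Q = √(0.0383) = 0.196

19.6%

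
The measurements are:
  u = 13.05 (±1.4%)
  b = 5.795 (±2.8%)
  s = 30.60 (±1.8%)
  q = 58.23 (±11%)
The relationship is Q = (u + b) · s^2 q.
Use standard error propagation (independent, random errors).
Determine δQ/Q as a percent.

11.6%

Let w = u + b = 18.84. δw = √(δu² + δb²) = √(0.0334 + 0.0263) = 0.244, so δw/w = 0.0130.
Q is then a monomial in w, s, q:
δQ/Q = √((δw/w)² + (2·δs/s)² + (1·δq/q)²) = √(0.000168 + 0.00130 + 0.0121) = 0.116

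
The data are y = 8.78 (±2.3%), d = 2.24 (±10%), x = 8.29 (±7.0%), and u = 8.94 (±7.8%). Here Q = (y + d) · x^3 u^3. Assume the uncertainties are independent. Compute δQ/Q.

0.316

Let w = y + d = 11.0. δw = √(δy² + δd²) = √(0.0408 + 0.0502) = 0.302, so δw/w = 0.0274.
Q is then a monomial in w, x, u:
δQ/Q = √((δw/w)² + (3·δx/x)² + (3·δu/u)²) = √(0.000749 + 0.0441 + 0.0548) = 0.316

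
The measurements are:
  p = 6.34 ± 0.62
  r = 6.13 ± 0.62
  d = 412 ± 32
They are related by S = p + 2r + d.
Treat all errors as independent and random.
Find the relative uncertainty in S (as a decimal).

Absolute uncertainties add in quadrature for a linear combination:
  (δp)² = 0.384;  (2·δr)² = 1.54;  (δd)² = 1020
δS = √(1030) = 32.0
S = 431, so δS/S = 32.0/431 = 0.0744.

0.0744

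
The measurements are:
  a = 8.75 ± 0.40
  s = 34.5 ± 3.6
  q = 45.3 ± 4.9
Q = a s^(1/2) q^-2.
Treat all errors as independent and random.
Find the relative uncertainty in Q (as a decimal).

Relative error in a monomial: (δQ/Q)² = Σ (nᵢ · δxᵢ/xᵢ)².
  (1·δa/a)² = (1×0.0457)² = 0.00209;  (½·δs/s)² = (0.5×0.104)² = 0.00272;  (-2·δq/q)² = (-2×0.108)² = 0.0468
δQ/Q = √(0.0516) = 0.227

0.227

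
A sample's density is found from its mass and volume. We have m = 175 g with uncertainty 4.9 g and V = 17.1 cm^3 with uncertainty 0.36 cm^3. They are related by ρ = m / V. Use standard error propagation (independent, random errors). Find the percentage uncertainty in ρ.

3.50%

Since ρ is a product/quotient, work with relative uncertainties:
  (1·δm/m)² = (1×0.0280)² = 0.000784;  (-1·δV/V)² = (-1×0.0211)² = 0.000443
δρ/ρ = √(0.00123) = 0.0350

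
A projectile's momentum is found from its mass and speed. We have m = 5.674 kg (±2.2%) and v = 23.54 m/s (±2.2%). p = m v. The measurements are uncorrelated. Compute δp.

4.16 kg·m/s

Relative error in a monomial: (δp/p)² = Σ (nᵢ · δxᵢ/xᵢ)².
  (1·δm/m)² = (1×0.0220)² = 0.000484;  (1·δv/v)² = (1×0.0220)² = 0.000484
δp/p = √(0.000968) = 0.0311
p = 133.6 kg·m/s, so δp = 0.0311 × 133.6 = 4.16 kg·m/s.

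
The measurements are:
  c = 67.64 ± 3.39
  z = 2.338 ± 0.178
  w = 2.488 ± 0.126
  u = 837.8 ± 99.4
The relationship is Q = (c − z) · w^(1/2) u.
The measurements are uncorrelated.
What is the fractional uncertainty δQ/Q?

Let h = c − z = 65.30. δh = √(δc² + δz²) = √(11.5 + 0.0317) = 3.39, so δh/h = 0.0520.
Q is then a monomial in h, w, u:
δQ/Q = √((δh/h)² + (½·δw/w)² + (1·δu/u)²) = √(0.00270 + 0.000641 + 0.0141) = 0.132

0.132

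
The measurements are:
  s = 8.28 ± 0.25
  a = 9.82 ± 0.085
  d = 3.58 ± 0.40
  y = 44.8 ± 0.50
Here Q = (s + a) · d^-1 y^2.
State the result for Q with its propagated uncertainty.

Let u = s + a = 18.1. δu = √(δs² + δa²) = √(0.0625 + 0.00723) = 0.264, so δu/u = 0.0146.
Q is then a monomial in u, d, y:
δQ/Q = √((δu/u)² + (-1·δd/d)² + (2·δy/y)²) = √(0.000213 + 0.0125 + 0.000498) = 0.115
Q = 10100, so δQ = 0.115 × 10100 = 1170.

10100 ± 1170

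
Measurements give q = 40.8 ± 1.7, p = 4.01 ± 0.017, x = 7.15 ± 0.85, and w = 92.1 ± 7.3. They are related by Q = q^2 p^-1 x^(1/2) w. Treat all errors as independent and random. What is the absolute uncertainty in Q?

13200

Relative error in a monomial: (δQ/Q)² = Σ (nᵢ · δxᵢ/xᵢ)².
  (2·δq/q)² = (2×0.0417)² = 0.00694;  (-1·δp/p)² = (-1×0.00424)² = 1.8e-05;  (½·δx/x)² = (0.5×0.119)² = 0.00353;  (1·δw/w)² = (1×0.0793)² = 0.00628
δQ/Q = √(0.0168) = 0.130
Q = 1.02e+05, so δQ = 0.130 × 1.02e+05 = 13200.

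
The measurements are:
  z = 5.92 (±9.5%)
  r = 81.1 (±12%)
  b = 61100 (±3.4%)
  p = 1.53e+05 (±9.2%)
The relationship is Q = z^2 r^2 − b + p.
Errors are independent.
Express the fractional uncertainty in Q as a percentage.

Let w = z^2·r^2 = 2.31e+05. δw/w = √((2·δz/z)² + (2·δr/r)²) = √(0.0361 + 0.0576) = 0.306, so δw = 70600.
Q = w − b + p: δQ = √(δw² + δb² + δp²) = √(4.98e+09 + 4.32e+06 + 1.98e+08) = 72000
Q = 3.22e+05, so δQ/Q = 72000/3.22e+05 = 0.223.

22.3%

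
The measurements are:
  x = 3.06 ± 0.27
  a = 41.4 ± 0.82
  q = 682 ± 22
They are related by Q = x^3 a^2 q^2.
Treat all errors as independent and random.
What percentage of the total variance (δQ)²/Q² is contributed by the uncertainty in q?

(δQ/Q)² = (3·δx/x)² + (2·δa/a)² + (2·δq/q)²
  x term: (3×0.0882)² = 0.0701
  a term: (2×0.0198)² = 0.00157
  q term: (2×0.0323)² = 0.00416
Total = 0.0758. Share from q = 0.00416/0.0758 = 0.0549.

5.49%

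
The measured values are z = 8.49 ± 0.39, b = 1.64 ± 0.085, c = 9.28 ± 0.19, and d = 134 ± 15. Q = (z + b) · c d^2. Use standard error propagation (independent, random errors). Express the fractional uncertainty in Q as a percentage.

Let u = z + b = 10.1. δu = √(δz² + δb²) = √(0.152 + 0.00723) = 0.399, so δu/u = 0.0394.
Q is then a monomial in u, c, d:
δQ/Q = √((δu/u)² + (1·δc/c)² + (2·δd/d)²) = √(0.00155 + 0.000419 + 0.0501) = 0.228

22.8%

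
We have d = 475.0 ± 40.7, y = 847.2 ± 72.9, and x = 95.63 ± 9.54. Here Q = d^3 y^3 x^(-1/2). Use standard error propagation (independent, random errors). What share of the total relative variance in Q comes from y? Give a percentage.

49.3%

(δQ/Q)² = (3·δd/d)² + (3·δy/y)² + (−½·δx/x)²
  d term: (3×0.0857)² = 0.0661
  y term: (3×0.0860)² = 0.0666
  x term: (-0.5×0.0998)² = 0.00249
Total = 0.135. Share from y = 0.0666/0.135 = 0.493.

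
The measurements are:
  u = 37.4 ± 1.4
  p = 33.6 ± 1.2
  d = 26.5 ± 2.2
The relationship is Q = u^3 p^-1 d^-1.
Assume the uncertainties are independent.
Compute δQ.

Q is a product of powers, so relative uncertainties combine in quadrature:
  (3·δu/u)² = (3×0.0374)² = 0.0126;  (-1·δp/p)² = (-1×0.0357)² = 0.00128;  (-1·δd/d)² = (-1×0.0830)² = 0.00689
δQ/Q = √(0.0208) = 0.144
Q = 58.8, so δQ = 0.144 × 58.8 = 8.47.

8.47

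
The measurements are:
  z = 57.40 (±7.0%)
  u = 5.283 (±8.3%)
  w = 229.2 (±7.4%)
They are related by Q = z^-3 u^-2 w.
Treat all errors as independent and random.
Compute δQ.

Since Q is a product/quotient, work with relative uncertainties:
  (-3·δz/z)² = (-3×0.0700)² = 0.0441;  (-2·δu/u)² = (-2×0.0830)² = 0.0276;  (1·δw/w)² = (1×0.0740)² = 0.00548
δQ/Q = √(0.0771) = 0.278
Q = 4.342e-05, so δQ = 0.278 × 4.342e-05 = 1.21e-05.

1.21e-05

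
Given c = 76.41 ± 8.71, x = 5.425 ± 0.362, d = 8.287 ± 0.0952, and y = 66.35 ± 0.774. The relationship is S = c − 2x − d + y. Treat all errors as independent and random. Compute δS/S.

Each term contributes (cᵢ δxᵢ)² to (δS)²:
  (δc)² = 75.9;  (2·δx)² = 0.524;  (δd)² = 0.00906;  (δy)² = 0.599
δS = √(77.0) = 8.77
S = 123.6, so δS/S = 8.77/123.6 = 0.0710.

0.0710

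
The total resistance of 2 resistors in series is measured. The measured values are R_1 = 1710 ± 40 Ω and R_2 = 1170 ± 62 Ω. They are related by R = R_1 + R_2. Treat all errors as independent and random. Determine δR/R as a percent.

2.56%

R is a linear combination, so absolute uncertainties add in quadrature:
  (δR_1)² = 1600;  (δR_2)² = 3840
δR = √(5440) = 73.8 Ω
R = 2880 Ω, so δR/R = 73.8/2880 = 0.0256.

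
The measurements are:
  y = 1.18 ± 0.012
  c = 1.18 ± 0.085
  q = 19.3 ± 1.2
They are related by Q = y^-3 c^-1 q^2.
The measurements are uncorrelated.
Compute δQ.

28.2

Q is a product of powers, so relative uncertainties combine in quadrature:
  (-3·δy/y)² = (-3×0.0102)² = 0.000931;  (-1·δc/c)² = (-1×0.0720)² = 0.00519;  (2·δq/q)² = (2×0.0622)² = 0.0155
δQ/Q = √(0.0216) = 0.147
Q = 192, so δQ = 0.147 × 192 = 28.2.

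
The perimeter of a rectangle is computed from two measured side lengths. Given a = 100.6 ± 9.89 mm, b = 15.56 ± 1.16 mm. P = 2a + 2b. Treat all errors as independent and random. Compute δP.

P is a linear combination, so absolute uncertainties add in quadrature:
  (2·δa)² = 391;  (2·δb)² = 5.38
δP = √(397) = 19.9 mm

19.9 mm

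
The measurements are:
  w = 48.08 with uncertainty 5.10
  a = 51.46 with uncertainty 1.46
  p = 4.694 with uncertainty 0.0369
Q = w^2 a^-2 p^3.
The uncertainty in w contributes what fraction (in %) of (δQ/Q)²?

(δQ/Q)² = (2·δw/w)² + (-2·δa/a)² + (3·δp/p)²
  w term: (2×0.106)² = 0.0450
  a term: (-2×0.0284)² = 0.00322
  p term: (3×0.00786)² = 0.000556
Total = 0.0488. Share from w = 0.0450/0.0488 = 0.923.

92.3%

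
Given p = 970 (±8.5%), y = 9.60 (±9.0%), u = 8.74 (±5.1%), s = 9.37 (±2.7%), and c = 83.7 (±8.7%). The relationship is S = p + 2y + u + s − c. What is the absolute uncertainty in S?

S is a linear combination, so absolute uncertainties add in quadrature:
  (δp)² = 6800;  (2·δy)² = 2.99;  (δu)² = 0.199;  (δs)² = 0.0640;  (δc)² = 53.0
δS = √(6850) = 82.8

82.8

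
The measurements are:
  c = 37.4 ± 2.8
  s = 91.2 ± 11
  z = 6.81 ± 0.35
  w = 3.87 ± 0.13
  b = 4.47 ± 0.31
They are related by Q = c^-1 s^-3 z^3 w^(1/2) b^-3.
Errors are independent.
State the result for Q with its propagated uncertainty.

Products/powers → add relative errors in quadrature, weighted by exponent:
  (-1·δc/c)² = (-1×0.0749)² = 0.00560;  (-3·δs/s)² = (-3×0.121)² = 0.131;  (3·δz/z)² = (3×0.0514)² = 0.0238;  (½·δw/w)² = (0.5×0.0336)² = 0.000282;  (-3·δb/b)² = (-3×0.0694)² = 0.0433
δQ/Q = √(0.204) = 0.452
Q = 2.45e-07, so δQ = 0.452 × 2.45e-07 = 1.11e-07.

(2.45 ± 1.11) × 10^-7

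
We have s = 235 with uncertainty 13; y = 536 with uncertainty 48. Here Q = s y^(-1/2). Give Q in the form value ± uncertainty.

10.2 ± 0.722

For a monomial Q ∝ s, y^(-1/2), fractional errors add in quadrature:
  (1·δs/s)² = (1×0.0553)² = 0.00306;  (−½·δy/y)² = (-0.5×0.0896)² = 0.00200
δQ/Q = √(0.00507) = 0.0712
Q = 10.2, so δQ = 0.0712 × 10.2 = 0.722.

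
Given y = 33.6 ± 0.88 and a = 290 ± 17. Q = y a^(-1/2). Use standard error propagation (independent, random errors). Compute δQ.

For a monomial Q ∝ y, a^(-1/2), fractional errors add in quadrature:
  (1·δy/y)² = (1×0.0262)² = 0.000686;  (−½·δa/a)² = (-0.5×0.0586)² = 0.000859
δQ/Q = √(0.00155) = 0.0393
Q = 1.97, so δQ = 0.0393 × 1.97 = 0.0776.

0.0776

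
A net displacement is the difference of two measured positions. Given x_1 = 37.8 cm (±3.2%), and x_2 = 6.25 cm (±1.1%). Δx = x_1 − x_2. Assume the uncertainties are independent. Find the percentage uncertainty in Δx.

3.84%

Each term contributes (cᵢ δxᵢ)² to (δΔx)²:
  (δx_1)² = 1.46;  (δx_2)² = 0.00473
δΔx = √(1.47) = 1.21 cm
Δx = 31.5 cm, so δΔx/Δx = 1.21/31.5 = 0.0384.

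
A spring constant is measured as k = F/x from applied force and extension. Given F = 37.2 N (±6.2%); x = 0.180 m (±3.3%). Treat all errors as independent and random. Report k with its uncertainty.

k is a product of powers, so relative uncertainties combine in quadrature:
  (1·δF/F)² = (1×0.0620)² = 0.00384;  (-1·δx/x)² = (-1×0.0330)² = 0.00109
δk/k = √(0.00493) = 0.0702
k = 207 N/m, so δk = 0.0702 × 207 = 14.5 N/m.

207 ± 14.5 N/m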